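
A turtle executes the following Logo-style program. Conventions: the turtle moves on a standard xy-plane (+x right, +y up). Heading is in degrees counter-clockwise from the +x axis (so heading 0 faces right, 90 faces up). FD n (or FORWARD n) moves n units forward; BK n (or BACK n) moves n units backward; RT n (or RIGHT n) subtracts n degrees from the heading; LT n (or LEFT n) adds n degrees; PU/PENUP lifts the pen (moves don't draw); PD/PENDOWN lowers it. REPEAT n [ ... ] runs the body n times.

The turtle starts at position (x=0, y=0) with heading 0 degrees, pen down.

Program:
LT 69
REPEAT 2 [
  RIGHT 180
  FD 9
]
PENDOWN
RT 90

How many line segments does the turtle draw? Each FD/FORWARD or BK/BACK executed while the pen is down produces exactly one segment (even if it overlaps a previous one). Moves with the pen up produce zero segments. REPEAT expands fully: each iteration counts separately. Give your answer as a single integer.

Executing turtle program step by step:
Start: pos=(0,0), heading=0, pen down
LT 69: heading 0 -> 69
REPEAT 2 [
  -- iteration 1/2 --
  RT 180: heading 69 -> 249
  FD 9: (0,0) -> (-3.225,-8.402) [heading=249, draw]
  -- iteration 2/2 --
  RT 180: heading 249 -> 69
  FD 9: (-3.225,-8.402) -> (0,0) [heading=69, draw]
]
PD: pen down
RT 90: heading 69 -> 339
Final: pos=(0,0), heading=339, 2 segment(s) drawn
Segments drawn: 2

Answer: 2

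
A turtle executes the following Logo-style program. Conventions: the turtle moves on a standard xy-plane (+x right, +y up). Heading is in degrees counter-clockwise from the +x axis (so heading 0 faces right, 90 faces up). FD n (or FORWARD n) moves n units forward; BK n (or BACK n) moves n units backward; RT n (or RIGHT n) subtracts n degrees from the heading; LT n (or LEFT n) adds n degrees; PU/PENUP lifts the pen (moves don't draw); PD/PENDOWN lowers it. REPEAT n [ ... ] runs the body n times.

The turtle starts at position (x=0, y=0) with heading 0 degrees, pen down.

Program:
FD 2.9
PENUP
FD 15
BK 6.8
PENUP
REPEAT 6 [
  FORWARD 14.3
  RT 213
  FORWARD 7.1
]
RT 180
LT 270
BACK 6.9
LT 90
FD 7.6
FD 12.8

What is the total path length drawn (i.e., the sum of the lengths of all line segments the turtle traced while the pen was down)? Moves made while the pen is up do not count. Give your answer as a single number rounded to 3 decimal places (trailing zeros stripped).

Answer: 2.9

Derivation:
Executing turtle program step by step:
Start: pos=(0,0), heading=0, pen down
FD 2.9: (0,0) -> (2.9,0) [heading=0, draw]
PU: pen up
FD 15: (2.9,0) -> (17.9,0) [heading=0, move]
BK 6.8: (17.9,0) -> (11.1,0) [heading=0, move]
PU: pen up
REPEAT 6 [
  -- iteration 1/6 --
  FD 14.3: (11.1,0) -> (25.4,0) [heading=0, move]
  RT 213: heading 0 -> 147
  FD 7.1: (25.4,0) -> (19.445,3.867) [heading=147, move]
  -- iteration 2/6 --
  FD 14.3: (19.445,3.867) -> (7.452,11.655) [heading=147, move]
  RT 213: heading 147 -> 294
  FD 7.1: (7.452,11.655) -> (10.34,5.169) [heading=294, move]
  -- iteration 3/6 --
  FD 14.3: (10.34,5.169) -> (16.157,-7.895) [heading=294, move]
  RT 213: heading 294 -> 81
  FD 7.1: (16.157,-7.895) -> (17.267,-0.882) [heading=81, move]
  -- iteration 4/6 --
  FD 14.3: (17.267,-0.882) -> (19.504,13.242) [heading=81, move]
  RT 213: heading 81 -> 228
  FD 7.1: (19.504,13.242) -> (14.753,7.966) [heading=228, move]
  -- iteration 5/6 --
  FD 14.3: (14.753,7.966) -> (5.185,-2.661) [heading=228, move]
  RT 213: heading 228 -> 15
  FD 7.1: (5.185,-2.661) -> (12.043,-0.824) [heading=15, move]
  -- iteration 6/6 --
  FD 14.3: (12.043,-0.824) -> (25.856,2.877) [heading=15, move]
  RT 213: heading 15 -> 162
  FD 7.1: (25.856,2.877) -> (19.103,5.071) [heading=162, move]
]
RT 180: heading 162 -> 342
LT 270: heading 342 -> 252
BK 6.9: (19.103,5.071) -> (21.235,11.634) [heading=252, move]
LT 90: heading 252 -> 342
FD 7.6: (21.235,11.634) -> (28.463,9.285) [heading=342, move]
FD 12.8: (28.463,9.285) -> (40.637,5.33) [heading=342, move]
Final: pos=(40.637,5.33), heading=342, 1 segment(s) drawn

Segment lengths:
  seg 1: (0,0) -> (2.9,0), length = 2.9
Total = 2.9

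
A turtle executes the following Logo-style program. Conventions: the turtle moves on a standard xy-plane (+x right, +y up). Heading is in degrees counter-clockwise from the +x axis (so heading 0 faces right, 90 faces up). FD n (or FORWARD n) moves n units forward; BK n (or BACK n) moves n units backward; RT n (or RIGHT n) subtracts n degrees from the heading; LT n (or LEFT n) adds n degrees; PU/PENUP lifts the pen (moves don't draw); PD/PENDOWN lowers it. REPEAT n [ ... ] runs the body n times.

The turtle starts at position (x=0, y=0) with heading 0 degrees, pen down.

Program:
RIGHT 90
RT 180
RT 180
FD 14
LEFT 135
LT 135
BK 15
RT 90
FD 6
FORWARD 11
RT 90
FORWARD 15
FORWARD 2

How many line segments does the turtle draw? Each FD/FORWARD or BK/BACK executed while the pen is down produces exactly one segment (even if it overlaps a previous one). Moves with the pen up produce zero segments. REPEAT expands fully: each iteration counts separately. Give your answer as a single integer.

Answer: 6

Derivation:
Executing turtle program step by step:
Start: pos=(0,0), heading=0, pen down
RT 90: heading 0 -> 270
RT 180: heading 270 -> 90
RT 180: heading 90 -> 270
FD 14: (0,0) -> (0,-14) [heading=270, draw]
LT 135: heading 270 -> 45
LT 135: heading 45 -> 180
BK 15: (0,-14) -> (15,-14) [heading=180, draw]
RT 90: heading 180 -> 90
FD 6: (15,-14) -> (15,-8) [heading=90, draw]
FD 11: (15,-8) -> (15,3) [heading=90, draw]
RT 90: heading 90 -> 0
FD 15: (15,3) -> (30,3) [heading=0, draw]
FD 2: (30,3) -> (32,3) [heading=0, draw]
Final: pos=(32,3), heading=0, 6 segment(s) drawn
Segments drawn: 6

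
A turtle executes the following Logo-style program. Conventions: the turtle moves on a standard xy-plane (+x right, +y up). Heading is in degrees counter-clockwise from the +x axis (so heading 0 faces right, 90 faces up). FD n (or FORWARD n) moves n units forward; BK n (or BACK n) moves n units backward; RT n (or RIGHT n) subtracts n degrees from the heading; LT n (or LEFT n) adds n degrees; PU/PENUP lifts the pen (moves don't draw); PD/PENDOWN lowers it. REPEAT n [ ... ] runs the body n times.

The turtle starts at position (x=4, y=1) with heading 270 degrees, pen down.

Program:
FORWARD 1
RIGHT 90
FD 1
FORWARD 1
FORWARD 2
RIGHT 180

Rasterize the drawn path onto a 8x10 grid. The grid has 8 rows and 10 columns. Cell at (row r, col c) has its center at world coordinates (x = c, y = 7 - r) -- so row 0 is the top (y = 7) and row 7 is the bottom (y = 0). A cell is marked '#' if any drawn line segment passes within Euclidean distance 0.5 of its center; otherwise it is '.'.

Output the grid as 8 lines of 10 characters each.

Answer: ..........
..........
..........
..........
..........
..........
....#.....
#####.....

Derivation:
Segment 0: (4,1) -> (4,0)
Segment 1: (4,0) -> (3,0)
Segment 2: (3,0) -> (2,0)
Segment 3: (2,0) -> (0,0)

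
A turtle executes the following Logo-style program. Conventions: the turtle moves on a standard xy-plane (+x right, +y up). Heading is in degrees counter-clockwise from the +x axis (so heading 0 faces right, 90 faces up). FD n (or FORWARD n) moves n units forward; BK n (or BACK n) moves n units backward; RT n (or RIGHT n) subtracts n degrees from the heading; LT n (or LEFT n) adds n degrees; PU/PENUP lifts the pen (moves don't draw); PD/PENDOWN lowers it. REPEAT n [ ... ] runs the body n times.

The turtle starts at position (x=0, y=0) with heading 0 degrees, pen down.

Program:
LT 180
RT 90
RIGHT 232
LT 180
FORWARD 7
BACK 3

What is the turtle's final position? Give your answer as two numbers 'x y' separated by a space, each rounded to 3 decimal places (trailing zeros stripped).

Executing turtle program step by step:
Start: pos=(0,0), heading=0, pen down
LT 180: heading 0 -> 180
RT 90: heading 180 -> 90
RT 232: heading 90 -> 218
LT 180: heading 218 -> 38
FD 7: (0,0) -> (5.516,4.31) [heading=38, draw]
BK 3: (5.516,4.31) -> (3.152,2.463) [heading=38, draw]
Final: pos=(3.152,2.463), heading=38, 2 segment(s) drawn

Answer: 3.152 2.463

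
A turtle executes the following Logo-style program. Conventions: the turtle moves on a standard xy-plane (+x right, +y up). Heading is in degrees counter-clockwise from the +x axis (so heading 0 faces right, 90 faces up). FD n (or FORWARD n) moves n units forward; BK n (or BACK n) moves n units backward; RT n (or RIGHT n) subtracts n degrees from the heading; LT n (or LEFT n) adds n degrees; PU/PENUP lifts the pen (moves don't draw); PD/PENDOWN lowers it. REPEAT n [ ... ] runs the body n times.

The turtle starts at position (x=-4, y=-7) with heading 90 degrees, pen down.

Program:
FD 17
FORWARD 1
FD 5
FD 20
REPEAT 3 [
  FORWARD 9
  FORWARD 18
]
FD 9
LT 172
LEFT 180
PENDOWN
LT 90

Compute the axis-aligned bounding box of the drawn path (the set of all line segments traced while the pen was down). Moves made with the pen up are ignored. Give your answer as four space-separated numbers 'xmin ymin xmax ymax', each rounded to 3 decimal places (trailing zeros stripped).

Executing turtle program step by step:
Start: pos=(-4,-7), heading=90, pen down
FD 17: (-4,-7) -> (-4,10) [heading=90, draw]
FD 1: (-4,10) -> (-4,11) [heading=90, draw]
FD 5: (-4,11) -> (-4,16) [heading=90, draw]
FD 20: (-4,16) -> (-4,36) [heading=90, draw]
REPEAT 3 [
  -- iteration 1/3 --
  FD 9: (-4,36) -> (-4,45) [heading=90, draw]
  FD 18: (-4,45) -> (-4,63) [heading=90, draw]
  -- iteration 2/3 --
  FD 9: (-4,63) -> (-4,72) [heading=90, draw]
  FD 18: (-4,72) -> (-4,90) [heading=90, draw]
  -- iteration 3/3 --
  FD 9: (-4,90) -> (-4,99) [heading=90, draw]
  FD 18: (-4,99) -> (-4,117) [heading=90, draw]
]
FD 9: (-4,117) -> (-4,126) [heading=90, draw]
LT 172: heading 90 -> 262
LT 180: heading 262 -> 82
PD: pen down
LT 90: heading 82 -> 172
Final: pos=(-4,126), heading=172, 11 segment(s) drawn

Segment endpoints: x in {-4, -4, -4, -4, -4, -4, -4, -4, -4, -4, -4}, y in {-7, 10, 11, 16, 36, 45, 63, 72, 90, 99, 117, 126}
xmin=-4, ymin=-7, xmax=-4, ymax=126

Answer: -4 -7 -4 126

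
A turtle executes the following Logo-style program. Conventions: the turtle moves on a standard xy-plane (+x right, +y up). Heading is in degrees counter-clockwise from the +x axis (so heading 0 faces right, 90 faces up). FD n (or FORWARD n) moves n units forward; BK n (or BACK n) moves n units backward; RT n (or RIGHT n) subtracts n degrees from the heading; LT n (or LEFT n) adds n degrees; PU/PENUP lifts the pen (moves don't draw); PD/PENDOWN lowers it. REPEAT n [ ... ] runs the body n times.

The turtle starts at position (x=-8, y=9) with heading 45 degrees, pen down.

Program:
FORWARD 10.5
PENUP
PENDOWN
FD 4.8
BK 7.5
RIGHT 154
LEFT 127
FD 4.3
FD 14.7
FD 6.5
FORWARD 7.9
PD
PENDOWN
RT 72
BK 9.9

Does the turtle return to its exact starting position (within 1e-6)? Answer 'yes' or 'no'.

Executing turtle program step by step:
Start: pos=(-8,9), heading=45, pen down
FD 10.5: (-8,9) -> (-0.575,16.425) [heading=45, draw]
PU: pen up
PD: pen down
FD 4.8: (-0.575,16.425) -> (2.819,19.819) [heading=45, draw]
BK 7.5: (2.819,19.819) -> (-2.485,14.515) [heading=45, draw]
RT 154: heading 45 -> 251
LT 127: heading 251 -> 18
FD 4.3: (-2.485,14.515) -> (1.605,15.844) [heading=18, draw]
FD 14.7: (1.605,15.844) -> (15.586,20.387) [heading=18, draw]
FD 6.5: (15.586,20.387) -> (21.767,22.395) [heading=18, draw]
FD 7.9: (21.767,22.395) -> (29.281,24.837) [heading=18, draw]
PD: pen down
PD: pen down
RT 72: heading 18 -> 306
BK 9.9: (29.281,24.837) -> (23.462,32.846) [heading=306, draw]
Final: pos=(23.462,32.846), heading=306, 8 segment(s) drawn

Start position: (-8, 9)
Final position: (23.462, 32.846)
Distance = 39.477; >= 1e-6 -> NOT closed

Answer: no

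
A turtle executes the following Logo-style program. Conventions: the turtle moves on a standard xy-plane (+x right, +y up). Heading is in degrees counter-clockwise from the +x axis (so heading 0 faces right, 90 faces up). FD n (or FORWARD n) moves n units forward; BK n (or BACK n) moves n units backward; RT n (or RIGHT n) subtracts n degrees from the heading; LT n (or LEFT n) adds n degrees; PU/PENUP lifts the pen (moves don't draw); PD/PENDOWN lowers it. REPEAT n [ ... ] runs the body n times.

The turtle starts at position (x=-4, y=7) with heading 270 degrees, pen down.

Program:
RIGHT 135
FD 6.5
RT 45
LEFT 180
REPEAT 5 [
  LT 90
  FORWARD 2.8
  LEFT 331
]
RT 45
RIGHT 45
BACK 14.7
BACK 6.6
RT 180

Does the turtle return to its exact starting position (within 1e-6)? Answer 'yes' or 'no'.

Executing turtle program step by step:
Start: pos=(-4,7), heading=270, pen down
RT 135: heading 270 -> 135
FD 6.5: (-4,7) -> (-8.596,11.596) [heading=135, draw]
RT 45: heading 135 -> 90
LT 180: heading 90 -> 270
REPEAT 5 [
  -- iteration 1/5 --
  LT 90: heading 270 -> 0
  FD 2.8: (-8.596,11.596) -> (-5.796,11.596) [heading=0, draw]
  LT 331: heading 0 -> 331
  -- iteration 2/5 --
  LT 90: heading 331 -> 61
  FD 2.8: (-5.796,11.596) -> (-4.439,14.045) [heading=61, draw]
  LT 331: heading 61 -> 32
  -- iteration 3/5 --
  LT 90: heading 32 -> 122
  FD 2.8: (-4.439,14.045) -> (-5.923,16.42) [heading=122, draw]
  LT 331: heading 122 -> 93
  -- iteration 4/5 --
  LT 90: heading 93 -> 183
  FD 2.8: (-5.923,16.42) -> (-8.719,16.273) [heading=183, draw]
  LT 331: heading 183 -> 154
  -- iteration 5/5 --
  LT 90: heading 154 -> 244
  FD 2.8: (-8.719,16.273) -> (-9.946,13.756) [heading=244, draw]
  LT 331: heading 244 -> 215
]
RT 45: heading 215 -> 170
RT 45: heading 170 -> 125
BK 14.7: (-9.946,13.756) -> (-1.515,1.715) [heading=125, draw]
BK 6.6: (-1.515,1.715) -> (2.271,-3.691) [heading=125, draw]
RT 180: heading 125 -> 305
Final: pos=(2.271,-3.691), heading=305, 8 segment(s) drawn

Start position: (-4, 7)
Final position: (2.271, -3.691)
Distance = 12.395; >= 1e-6 -> NOT closed

Answer: no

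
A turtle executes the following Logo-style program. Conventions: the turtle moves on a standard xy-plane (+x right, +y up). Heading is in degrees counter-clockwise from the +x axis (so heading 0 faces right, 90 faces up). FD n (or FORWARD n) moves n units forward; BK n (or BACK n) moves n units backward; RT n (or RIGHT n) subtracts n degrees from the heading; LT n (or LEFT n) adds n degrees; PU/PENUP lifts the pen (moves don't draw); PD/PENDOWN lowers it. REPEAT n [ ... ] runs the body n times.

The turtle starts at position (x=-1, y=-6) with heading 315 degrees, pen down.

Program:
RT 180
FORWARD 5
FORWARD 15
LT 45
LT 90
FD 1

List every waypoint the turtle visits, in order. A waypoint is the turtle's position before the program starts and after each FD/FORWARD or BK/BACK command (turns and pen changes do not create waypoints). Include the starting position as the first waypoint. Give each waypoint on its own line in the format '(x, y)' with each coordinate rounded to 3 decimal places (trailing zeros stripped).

Executing turtle program step by step:
Start: pos=(-1,-6), heading=315, pen down
RT 180: heading 315 -> 135
FD 5: (-1,-6) -> (-4.536,-2.464) [heading=135, draw]
FD 15: (-4.536,-2.464) -> (-15.142,8.142) [heading=135, draw]
LT 45: heading 135 -> 180
LT 90: heading 180 -> 270
FD 1: (-15.142,8.142) -> (-15.142,7.142) [heading=270, draw]
Final: pos=(-15.142,7.142), heading=270, 3 segment(s) drawn
Waypoints (4 total):
(-1, -6)
(-4.536, -2.464)
(-15.142, 8.142)
(-15.142, 7.142)

Answer: (-1, -6)
(-4.536, -2.464)
(-15.142, 8.142)
(-15.142, 7.142)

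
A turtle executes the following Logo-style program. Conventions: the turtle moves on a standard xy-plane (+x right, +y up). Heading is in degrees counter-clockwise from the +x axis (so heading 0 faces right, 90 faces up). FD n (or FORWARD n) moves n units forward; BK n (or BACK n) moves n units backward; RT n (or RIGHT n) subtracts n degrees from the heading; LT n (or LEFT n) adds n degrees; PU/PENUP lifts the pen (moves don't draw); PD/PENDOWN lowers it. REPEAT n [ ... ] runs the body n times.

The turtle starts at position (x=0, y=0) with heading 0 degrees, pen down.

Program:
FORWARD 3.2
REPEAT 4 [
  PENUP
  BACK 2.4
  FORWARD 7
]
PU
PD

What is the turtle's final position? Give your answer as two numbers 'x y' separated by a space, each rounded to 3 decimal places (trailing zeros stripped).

Answer: 21.6 0

Derivation:
Executing turtle program step by step:
Start: pos=(0,0), heading=0, pen down
FD 3.2: (0,0) -> (3.2,0) [heading=0, draw]
REPEAT 4 [
  -- iteration 1/4 --
  PU: pen up
  BK 2.4: (3.2,0) -> (0.8,0) [heading=0, move]
  FD 7: (0.8,0) -> (7.8,0) [heading=0, move]
  -- iteration 2/4 --
  PU: pen up
  BK 2.4: (7.8,0) -> (5.4,0) [heading=0, move]
  FD 7: (5.4,0) -> (12.4,0) [heading=0, move]
  -- iteration 3/4 --
  PU: pen up
  BK 2.4: (12.4,0) -> (10,0) [heading=0, move]
  FD 7: (10,0) -> (17,0) [heading=0, move]
  -- iteration 4/4 --
  PU: pen up
  BK 2.4: (17,0) -> (14.6,0) [heading=0, move]
  FD 7: (14.6,0) -> (21.6,0) [heading=0, move]
]
PU: pen up
PD: pen down
Final: pos=(21.6,0), heading=0, 1 segment(s) drawn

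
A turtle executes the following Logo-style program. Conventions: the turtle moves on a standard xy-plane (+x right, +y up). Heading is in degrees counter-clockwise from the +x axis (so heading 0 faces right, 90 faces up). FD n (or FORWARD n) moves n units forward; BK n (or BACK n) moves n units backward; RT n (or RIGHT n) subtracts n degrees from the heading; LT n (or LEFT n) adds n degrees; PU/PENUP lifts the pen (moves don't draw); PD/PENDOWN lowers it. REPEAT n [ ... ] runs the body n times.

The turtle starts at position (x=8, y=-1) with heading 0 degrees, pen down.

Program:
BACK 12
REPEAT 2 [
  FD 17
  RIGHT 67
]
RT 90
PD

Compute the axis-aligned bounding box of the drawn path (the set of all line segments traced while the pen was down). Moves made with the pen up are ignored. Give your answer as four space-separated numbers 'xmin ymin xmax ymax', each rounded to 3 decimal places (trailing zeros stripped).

Answer: -4 -16.649 19.642 -1

Derivation:
Executing turtle program step by step:
Start: pos=(8,-1), heading=0, pen down
BK 12: (8,-1) -> (-4,-1) [heading=0, draw]
REPEAT 2 [
  -- iteration 1/2 --
  FD 17: (-4,-1) -> (13,-1) [heading=0, draw]
  RT 67: heading 0 -> 293
  -- iteration 2/2 --
  FD 17: (13,-1) -> (19.642,-16.649) [heading=293, draw]
  RT 67: heading 293 -> 226
]
RT 90: heading 226 -> 136
PD: pen down
Final: pos=(19.642,-16.649), heading=136, 3 segment(s) drawn

Segment endpoints: x in {-4, 8, 13, 19.642}, y in {-16.649, -1}
xmin=-4, ymin=-16.649, xmax=19.642, ymax=-1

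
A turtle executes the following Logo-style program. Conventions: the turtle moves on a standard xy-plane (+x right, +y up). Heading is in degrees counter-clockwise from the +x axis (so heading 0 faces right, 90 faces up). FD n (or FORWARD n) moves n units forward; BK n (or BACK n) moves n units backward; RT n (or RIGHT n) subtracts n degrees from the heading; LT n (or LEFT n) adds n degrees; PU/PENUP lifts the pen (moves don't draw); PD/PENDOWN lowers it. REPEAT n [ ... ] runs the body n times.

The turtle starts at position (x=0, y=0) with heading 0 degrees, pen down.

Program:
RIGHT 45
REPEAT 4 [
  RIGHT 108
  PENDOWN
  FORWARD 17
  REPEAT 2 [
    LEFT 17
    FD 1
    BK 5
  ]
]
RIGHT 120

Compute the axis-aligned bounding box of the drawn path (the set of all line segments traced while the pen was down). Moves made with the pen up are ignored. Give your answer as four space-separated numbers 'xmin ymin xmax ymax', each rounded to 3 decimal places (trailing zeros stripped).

Executing turtle program step by step:
Start: pos=(0,0), heading=0, pen down
RT 45: heading 0 -> 315
REPEAT 4 [
  -- iteration 1/4 --
  RT 108: heading 315 -> 207
  PD: pen down
  FD 17: (0,0) -> (-15.147,-7.718) [heading=207, draw]
  REPEAT 2 [
    -- iteration 1/2 --
    LT 17: heading 207 -> 224
    FD 1: (-15.147,-7.718) -> (-15.866,-8.412) [heading=224, draw]
    BK 5: (-15.866,-8.412) -> (-12.27,-4.939) [heading=224, draw]
    -- iteration 2/2 --
    LT 17: heading 224 -> 241
    FD 1: (-12.27,-4.939) -> (-12.755,-5.814) [heading=241, draw]
    BK 5: (-12.755,-5.814) -> (-10.331,-1.441) [heading=241, draw]
  ]
  -- iteration 2/4 --
  RT 108: heading 241 -> 133
  PD: pen down
  FD 17: (-10.331,-1.441) -> (-21.924,10.992) [heading=133, draw]
  REPEAT 2 [
    -- iteration 1/2 --
    LT 17: heading 133 -> 150
    FD 1: (-21.924,10.992) -> (-22.791,11.492) [heading=150, draw]
    BK 5: (-22.791,11.492) -> (-18.46,8.992) [heading=150, draw]
    -- iteration 2/2 --
    LT 17: heading 150 -> 167
    FD 1: (-18.46,8.992) -> (-19.435,9.217) [heading=167, draw]
    BK 5: (-19.435,9.217) -> (-14.563,8.092) [heading=167, draw]
  ]
  -- iteration 3/4 --
  RT 108: heading 167 -> 59
  PD: pen down
  FD 17: (-14.563,8.092) -> (-5.807,22.664) [heading=59, draw]
  REPEAT 2 [
    -- iteration 1/2 --
    LT 17: heading 59 -> 76
    FD 1: (-5.807,22.664) -> (-5.565,23.635) [heading=76, draw]
    BK 5: (-5.565,23.635) -> (-6.775,18.783) [heading=76, draw]
    -- iteration 2/2 --
    LT 17: heading 76 -> 93
    FD 1: (-6.775,18.783) -> (-6.827,19.782) [heading=93, draw]
    BK 5: (-6.827,19.782) -> (-6.566,14.789) [heading=93, draw]
  ]
  -- iteration 4/4 --
  RT 108: heading 93 -> 345
  PD: pen down
  FD 17: (-6.566,14.789) -> (9.855,10.389) [heading=345, draw]
  REPEAT 2 [
    -- iteration 1/2 --
    LT 17: heading 345 -> 2
    FD 1: (9.855,10.389) -> (10.855,10.424) [heading=2, draw]
    BK 5: (10.855,10.424) -> (5.858,10.249) [heading=2, draw]
    -- iteration 2/2 --
    LT 17: heading 2 -> 19
    FD 1: (5.858,10.249) -> (6.803,10.575) [heading=19, draw]
    BK 5: (6.803,10.575) -> (2.076,8.947) [heading=19, draw]
  ]
]
RT 120: heading 19 -> 259
Final: pos=(2.076,8.947), heading=259, 20 segment(s) drawn

Segment endpoints: x in {-22.791, -21.924, -19.435, -18.46, -15.866, -15.147, -14.563, -12.755, -12.27, -10.331, -6.827, -6.775, -6.566, -5.807, -5.565, 0, 2.076, 5.858, 6.803, 9.855, 10.855}, y in {-8.412, -7.718, -5.814, -4.939, -1.441, 0, 8.092, 8.947, 8.992, 9.217, 10.249, 10.389, 10.424, 10.575, 10.992, 11.492, 14.789, 18.783, 19.782, 22.664, 23.635}
xmin=-22.791, ymin=-8.412, xmax=10.855, ymax=23.635

Answer: -22.791 -8.412 10.855 23.635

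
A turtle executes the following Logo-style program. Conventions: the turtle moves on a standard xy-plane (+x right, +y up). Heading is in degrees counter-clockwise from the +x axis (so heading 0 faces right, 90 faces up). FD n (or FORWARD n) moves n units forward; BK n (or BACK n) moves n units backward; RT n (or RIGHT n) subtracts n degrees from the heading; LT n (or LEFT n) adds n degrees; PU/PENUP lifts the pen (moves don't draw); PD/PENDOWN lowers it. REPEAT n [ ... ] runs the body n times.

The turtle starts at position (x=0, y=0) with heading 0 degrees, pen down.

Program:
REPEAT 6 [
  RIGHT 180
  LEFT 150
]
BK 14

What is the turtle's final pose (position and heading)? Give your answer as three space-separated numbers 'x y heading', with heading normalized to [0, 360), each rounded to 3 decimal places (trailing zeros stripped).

Answer: 14 0 180

Derivation:
Executing turtle program step by step:
Start: pos=(0,0), heading=0, pen down
REPEAT 6 [
  -- iteration 1/6 --
  RT 180: heading 0 -> 180
  LT 150: heading 180 -> 330
  -- iteration 2/6 --
  RT 180: heading 330 -> 150
  LT 150: heading 150 -> 300
  -- iteration 3/6 --
  RT 180: heading 300 -> 120
  LT 150: heading 120 -> 270
  -- iteration 4/6 --
  RT 180: heading 270 -> 90
  LT 150: heading 90 -> 240
  -- iteration 5/6 --
  RT 180: heading 240 -> 60
  LT 150: heading 60 -> 210
  -- iteration 6/6 --
  RT 180: heading 210 -> 30
  LT 150: heading 30 -> 180
]
BK 14: (0,0) -> (14,0) [heading=180, draw]
Final: pos=(14,0), heading=180, 1 segment(s) drawn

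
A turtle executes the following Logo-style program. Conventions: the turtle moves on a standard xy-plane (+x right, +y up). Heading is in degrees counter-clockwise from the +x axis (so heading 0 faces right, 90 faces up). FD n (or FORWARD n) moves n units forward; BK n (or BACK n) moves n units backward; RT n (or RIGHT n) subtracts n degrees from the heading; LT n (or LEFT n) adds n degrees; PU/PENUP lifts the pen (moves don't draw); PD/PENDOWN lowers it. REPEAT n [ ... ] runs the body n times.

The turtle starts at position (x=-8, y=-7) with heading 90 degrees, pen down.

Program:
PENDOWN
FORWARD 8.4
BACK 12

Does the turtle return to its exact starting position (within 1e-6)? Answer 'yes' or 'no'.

Executing turtle program step by step:
Start: pos=(-8,-7), heading=90, pen down
PD: pen down
FD 8.4: (-8,-7) -> (-8,1.4) [heading=90, draw]
BK 12: (-8,1.4) -> (-8,-10.6) [heading=90, draw]
Final: pos=(-8,-10.6), heading=90, 2 segment(s) drawn

Start position: (-8, -7)
Final position: (-8, -10.6)
Distance = 3.6; >= 1e-6 -> NOT closed

Answer: no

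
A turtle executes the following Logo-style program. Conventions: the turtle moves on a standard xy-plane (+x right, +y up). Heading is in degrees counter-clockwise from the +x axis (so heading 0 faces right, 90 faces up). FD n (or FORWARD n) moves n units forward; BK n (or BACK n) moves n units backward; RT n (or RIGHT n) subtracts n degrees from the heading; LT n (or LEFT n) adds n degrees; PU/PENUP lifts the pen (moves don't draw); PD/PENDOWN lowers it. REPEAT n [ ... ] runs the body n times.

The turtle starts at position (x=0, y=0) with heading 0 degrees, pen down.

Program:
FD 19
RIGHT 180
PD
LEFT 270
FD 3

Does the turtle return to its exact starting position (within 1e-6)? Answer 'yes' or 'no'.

Answer: no

Derivation:
Executing turtle program step by step:
Start: pos=(0,0), heading=0, pen down
FD 19: (0,0) -> (19,0) [heading=0, draw]
RT 180: heading 0 -> 180
PD: pen down
LT 270: heading 180 -> 90
FD 3: (19,0) -> (19,3) [heading=90, draw]
Final: pos=(19,3), heading=90, 2 segment(s) drawn

Start position: (0, 0)
Final position: (19, 3)
Distance = 19.235; >= 1e-6 -> NOT closed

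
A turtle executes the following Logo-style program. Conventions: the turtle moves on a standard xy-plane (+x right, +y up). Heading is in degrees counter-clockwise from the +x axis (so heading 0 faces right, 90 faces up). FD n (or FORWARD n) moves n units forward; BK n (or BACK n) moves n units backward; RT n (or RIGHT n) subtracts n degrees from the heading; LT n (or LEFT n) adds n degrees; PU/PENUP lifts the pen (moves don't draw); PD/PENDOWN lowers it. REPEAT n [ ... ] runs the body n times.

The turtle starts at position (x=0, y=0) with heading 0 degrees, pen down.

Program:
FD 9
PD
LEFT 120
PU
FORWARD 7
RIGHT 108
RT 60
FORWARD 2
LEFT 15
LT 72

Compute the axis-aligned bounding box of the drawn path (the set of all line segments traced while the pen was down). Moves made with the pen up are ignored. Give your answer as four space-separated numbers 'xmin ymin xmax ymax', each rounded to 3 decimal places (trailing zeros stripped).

Executing turtle program step by step:
Start: pos=(0,0), heading=0, pen down
FD 9: (0,0) -> (9,0) [heading=0, draw]
PD: pen down
LT 120: heading 0 -> 120
PU: pen up
FD 7: (9,0) -> (5.5,6.062) [heading=120, move]
RT 108: heading 120 -> 12
RT 60: heading 12 -> 312
FD 2: (5.5,6.062) -> (6.838,4.576) [heading=312, move]
LT 15: heading 312 -> 327
LT 72: heading 327 -> 39
Final: pos=(6.838,4.576), heading=39, 1 segment(s) drawn

Segment endpoints: x in {0, 9}, y in {0}
xmin=0, ymin=0, xmax=9, ymax=0

Answer: 0 0 9 0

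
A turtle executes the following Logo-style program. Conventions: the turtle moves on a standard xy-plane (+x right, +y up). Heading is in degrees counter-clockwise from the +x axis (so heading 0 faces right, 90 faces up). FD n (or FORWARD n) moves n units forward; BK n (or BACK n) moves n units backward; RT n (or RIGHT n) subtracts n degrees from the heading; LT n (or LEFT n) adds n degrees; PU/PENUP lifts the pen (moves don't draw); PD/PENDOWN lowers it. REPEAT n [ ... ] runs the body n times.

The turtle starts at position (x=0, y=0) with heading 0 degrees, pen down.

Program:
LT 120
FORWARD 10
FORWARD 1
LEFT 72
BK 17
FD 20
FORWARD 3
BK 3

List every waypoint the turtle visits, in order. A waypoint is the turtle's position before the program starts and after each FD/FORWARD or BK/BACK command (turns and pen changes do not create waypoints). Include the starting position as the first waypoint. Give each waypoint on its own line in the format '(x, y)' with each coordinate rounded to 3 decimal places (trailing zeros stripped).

Answer: (0, 0)
(-5, 8.66)
(-5.5, 9.526)
(11.129, 13.061)
(-8.434, 8.903)
(-11.369, 8.279)
(-8.434, 8.903)

Derivation:
Executing turtle program step by step:
Start: pos=(0,0), heading=0, pen down
LT 120: heading 0 -> 120
FD 10: (0,0) -> (-5,8.66) [heading=120, draw]
FD 1: (-5,8.66) -> (-5.5,9.526) [heading=120, draw]
LT 72: heading 120 -> 192
BK 17: (-5.5,9.526) -> (11.129,13.061) [heading=192, draw]
FD 20: (11.129,13.061) -> (-8.434,8.903) [heading=192, draw]
FD 3: (-8.434,8.903) -> (-11.369,8.279) [heading=192, draw]
BK 3: (-11.369,8.279) -> (-8.434,8.903) [heading=192, draw]
Final: pos=(-8.434,8.903), heading=192, 6 segment(s) drawn
Waypoints (7 total):
(0, 0)
(-5, 8.66)
(-5.5, 9.526)
(11.129, 13.061)
(-8.434, 8.903)
(-11.369, 8.279)
(-8.434, 8.903)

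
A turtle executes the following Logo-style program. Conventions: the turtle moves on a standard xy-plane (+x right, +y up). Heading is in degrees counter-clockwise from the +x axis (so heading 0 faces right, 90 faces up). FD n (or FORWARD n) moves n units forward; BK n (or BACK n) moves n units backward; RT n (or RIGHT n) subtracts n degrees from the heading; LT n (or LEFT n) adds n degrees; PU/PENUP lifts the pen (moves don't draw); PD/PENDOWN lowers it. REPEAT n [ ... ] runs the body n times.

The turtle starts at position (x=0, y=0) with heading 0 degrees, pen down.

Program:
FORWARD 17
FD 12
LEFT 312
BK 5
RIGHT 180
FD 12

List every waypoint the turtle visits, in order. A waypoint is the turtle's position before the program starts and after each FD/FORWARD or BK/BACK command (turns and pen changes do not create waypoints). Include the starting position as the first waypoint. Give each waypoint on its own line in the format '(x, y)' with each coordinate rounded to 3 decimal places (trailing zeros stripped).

Executing turtle program step by step:
Start: pos=(0,0), heading=0, pen down
FD 17: (0,0) -> (17,0) [heading=0, draw]
FD 12: (17,0) -> (29,0) [heading=0, draw]
LT 312: heading 0 -> 312
BK 5: (29,0) -> (25.654,3.716) [heading=312, draw]
RT 180: heading 312 -> 132
FD 12: (25.654,3.716) -> (17.625,12.633) [heading=132, draw]
Final: pos=(17.625,12.633), heading=132, 4 segment(s) drawn
Waypoints (5 total):
(0, 0)
(17, 0)
(29, 0)
(25.654, 3.716)
(17.625, 12.633)

Answer: (0, 0)
(17, 0)
(29, 0)
(25.654, 3.716)
(17.625, 12.633)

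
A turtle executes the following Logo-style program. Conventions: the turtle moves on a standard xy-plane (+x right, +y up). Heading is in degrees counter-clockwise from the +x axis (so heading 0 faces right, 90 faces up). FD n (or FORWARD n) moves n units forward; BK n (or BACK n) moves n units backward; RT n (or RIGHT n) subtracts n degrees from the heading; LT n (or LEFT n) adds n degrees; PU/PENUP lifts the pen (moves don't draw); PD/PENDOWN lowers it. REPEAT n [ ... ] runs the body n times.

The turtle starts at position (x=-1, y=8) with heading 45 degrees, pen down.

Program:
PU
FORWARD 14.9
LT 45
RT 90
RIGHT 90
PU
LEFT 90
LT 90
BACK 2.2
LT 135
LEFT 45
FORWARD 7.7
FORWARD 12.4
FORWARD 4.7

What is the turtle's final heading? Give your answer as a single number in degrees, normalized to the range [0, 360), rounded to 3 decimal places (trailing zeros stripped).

Answer: 270

Derivation:
Executing turtle program step by step:
Start: pos=(-1,8), heading=45, pen down
PU: pen up
FD 14.9: (-1,8) -> (9.536,18.536) [heading=45, move]
LT 45: heading 45 -> 90
RT 90: heading 90 -> 0
RT 90: heading 0 -> 270
PU: pen up
LT 90: heading 270 -> 0
LT 90: heading 0 -> 90
BK 2.2: (9.536,18.536) -> (9.536,16.336) [heading=90, move]
LT 135: heading 90 -> 225
LT 45: heading 225 -> 270
FD 7.7: (9.536,16.336) -> (9.536,8.636) [heading=270, move]
FD 12.4: (9.536,8.636) -> (9.536,-3.764) [heading=270, move]
FD 4.7: (9.536,-3.764) -> (9.536,-8.464) [heading=270, move]
Final: pos=(9.536,-8.464), heading=270, 0 segment(s) drawn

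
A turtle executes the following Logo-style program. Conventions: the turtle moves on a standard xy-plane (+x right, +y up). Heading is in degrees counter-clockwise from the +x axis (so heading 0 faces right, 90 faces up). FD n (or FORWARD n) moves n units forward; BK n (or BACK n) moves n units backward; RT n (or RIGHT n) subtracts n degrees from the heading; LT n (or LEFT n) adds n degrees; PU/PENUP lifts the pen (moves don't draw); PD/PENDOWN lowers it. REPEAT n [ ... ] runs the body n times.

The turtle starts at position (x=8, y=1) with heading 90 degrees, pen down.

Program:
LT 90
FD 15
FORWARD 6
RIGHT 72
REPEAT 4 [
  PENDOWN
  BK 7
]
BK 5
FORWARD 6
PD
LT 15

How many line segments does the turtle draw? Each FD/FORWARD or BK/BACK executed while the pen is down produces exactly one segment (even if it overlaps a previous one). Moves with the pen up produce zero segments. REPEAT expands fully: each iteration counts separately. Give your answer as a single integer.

Executing turtle program step by step:
Start: pos=(8,1), heading=90, pen down
LT 90: heading 90 -> 180
FD 15: (8,1) -> (-7,1) [heading=180, draw]
FD 6: (-7,1) -> (-13,1) [heading=180, draw]
RT 72: heading 180 -> 108
REPEAT 4 [
  -- iteration 1/4 --
  PD: pen down
  BK 7: (-13,1) -> (-10.837,-5.657) [heading=108, draw]
  -- iteration 2/4 --
  PD: pen down
  BK 7: (-10.837,-5.657) -> (-8.674,-12.315) [heading=108, draw]
  -- iteration 3/4 --
  PD: pen down
  BK 7: (-8.674,-12.315) -> (-6.511,-18.972) [heading=108, draw]
  -- iteration 4/4 --
  PD: pen down
  BK 7: (-6.511,-18.972) -> (-4.348,-25.63) [heading=108, draw]
]
BK 5: (-4.348,-25.63) -> (-2.802,-30.385) [heading=108, draw]
FD 6: (-2.802,-30.385) -> (-4.657,-24.679) [heading=108, draw]
PD: pen down
LT 15: heading 108 -> 123
Final: pos=(-4.657,-24.679), heading=123, 8 segment(s) drawn
Segments drawn: 8

Answer: 8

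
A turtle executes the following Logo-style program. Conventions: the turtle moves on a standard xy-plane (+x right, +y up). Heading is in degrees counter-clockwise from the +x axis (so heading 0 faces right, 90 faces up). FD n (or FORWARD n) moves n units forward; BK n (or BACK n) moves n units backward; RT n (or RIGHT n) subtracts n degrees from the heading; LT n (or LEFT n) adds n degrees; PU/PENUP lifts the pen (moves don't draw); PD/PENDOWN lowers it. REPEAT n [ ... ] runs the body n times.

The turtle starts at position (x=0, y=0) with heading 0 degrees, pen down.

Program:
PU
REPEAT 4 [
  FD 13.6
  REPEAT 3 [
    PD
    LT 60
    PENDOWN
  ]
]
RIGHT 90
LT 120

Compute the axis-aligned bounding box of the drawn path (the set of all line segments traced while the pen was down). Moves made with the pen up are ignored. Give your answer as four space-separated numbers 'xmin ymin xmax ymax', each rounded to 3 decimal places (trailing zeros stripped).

Answer: 0 0 13.6 0

Derivation:
Executing turtle program step by step:
Start: pos=(0,0), heading=0, pen down
PU: pen up
REPEAT 4 [
  -- iteration 1/4 --
  FD 13.6: (0,0) -> (13.6,0) [heading=0, move]
  REPEAT 3 [
    -- iteration 1/3 --
    PD: pen down
    LT 60: heading 0 -> 60
    PD: pen down
    -- iteration 2/3 --
    PD: pen down
    LT 60: heading 60 -> 120
    PD: pen down
    -- iteration 3/3 --
    PD: pen down
    LT 60: heading 120 -> 180
    PD: pen down
  ]
  -- iteration 2/4 --
  FD 13.6: (13.6,0) -> (0,0) [heading=180, draw]
  REPEAT 3 [
    -- iteration 1/3 --
    PD: pen down
    LT 60: heading 180 -> 240
    PD: pen down
    -- iteration 2/3 --
    PD: pen down
    LT 60: heading 240 -> 300
    PD: pen down
    -- iteration 3/3 --
    PD: pen down
    LT 60: heading 300 -> 0
    PD: pen down
  ]
  -- iteration 3/4 --
  FD 13.6: (0,0) -> (13.6,0) [heading=0, draw]
  REPEAT 3 [
    -- iteration 1/3 --
    PD: pen down
    LT 60: heading 0 -> 60
    PD: pen down
    -- iteration 2/3 --
    PD: pen down
    LT 60: heading 60 -> 120
    PD: pen down
    -- iteration 3/3 --
    PD: pen down
    LT 60: heading 120 -> 180
    PD: pen down
  ]
  -- iteration 4/4 --
  FD 13.6: (13.6,0) -> (0,0) [heading=180, draw]
  REPEAT 3 [
    -- iteration 1/3 --
    PD: pen down
    LT 60: heading 180 -> 240
    PD: pen down
    -- iteration 2/3 --
    PD: pen down
    LT 60: heading 240 -> 300
    PD: pen down
    -- iteration 3/3 --
    PD: pen down
    LT 60: heading 300 -> 0
    PD: pen down
  ]
]
RT 90: heading 0 -> 270
LT 120: heading 270 -> 30
Final: pos=(0,0), heading=30, 3 segment(s) drawn

Segment endpoints: x in {0, 13.6}, y in {0, 0, 0, 0}
xmin=0, ymin=0, xmax=13.6, ymax=0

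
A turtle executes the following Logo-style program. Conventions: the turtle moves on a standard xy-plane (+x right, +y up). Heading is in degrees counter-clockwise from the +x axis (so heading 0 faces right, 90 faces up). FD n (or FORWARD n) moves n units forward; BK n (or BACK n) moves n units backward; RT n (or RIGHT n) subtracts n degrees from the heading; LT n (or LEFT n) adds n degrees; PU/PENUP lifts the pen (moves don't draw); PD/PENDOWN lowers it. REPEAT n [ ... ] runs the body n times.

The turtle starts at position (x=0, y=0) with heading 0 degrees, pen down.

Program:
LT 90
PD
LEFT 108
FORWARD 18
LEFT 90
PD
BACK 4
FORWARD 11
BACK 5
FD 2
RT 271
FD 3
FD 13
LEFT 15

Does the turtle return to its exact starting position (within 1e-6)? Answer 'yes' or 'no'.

Executing turtle program step by step:
Start: pos=(0,0), heading=0, pen down
LT 90: heading 0 -> 90
PD: pen down
LT 108: heading 90 -> 198
FD 18: (0,0) -> (-17.119,-5.562) [heading=198, draw]
LT 90: heading 198 -> 288
PD: pen down
BK 4: (-17.119,-5.562) -> (-18.355,-1.758) [heading=288, draw]
FD 11: (-18.355,-1.758) -> (-14.956,-12.22) [heading=288, draw]
BK 5: (-14.956,-12.22) -> (-16.501,-7.464) [heading=288, draw]
FD 2: (-16.501,-7.464) -> (-15.883,-9.367) [heading=288, draw]
RT 271: heading 288 -> 17
FD 3: (-15.883,-9.367) -> (-13.014,-8.489) [heading=17, draw]
FD 13: (-13.014,-8.489) -> (-0.582,-4.689) [heading=17, draw]
LT 15: heading 17 -> 32
Final: pos=(-0.582,-4.689), heading=32, 7 segment(s) drawn

Start position: (0, 0)
Final position: (-0.582, -4.689)
Distance = 4.725; >= 1e-6 -> NOT closed

Answer: no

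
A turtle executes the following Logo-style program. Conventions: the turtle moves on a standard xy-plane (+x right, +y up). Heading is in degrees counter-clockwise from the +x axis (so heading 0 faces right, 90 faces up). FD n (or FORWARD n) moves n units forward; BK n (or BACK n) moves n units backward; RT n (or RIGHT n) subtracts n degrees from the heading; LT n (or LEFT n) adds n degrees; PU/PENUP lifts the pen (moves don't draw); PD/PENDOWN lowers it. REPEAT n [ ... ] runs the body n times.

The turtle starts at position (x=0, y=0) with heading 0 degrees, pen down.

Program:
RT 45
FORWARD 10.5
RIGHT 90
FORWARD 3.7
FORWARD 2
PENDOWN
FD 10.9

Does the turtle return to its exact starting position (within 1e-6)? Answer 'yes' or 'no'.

Answer: no

Derivation:
Executing turtle program step by step:
Start: pos=(0,0), heading=0, pen down
RT 45: heading 0 -> 315
FD 10.5: (0,0) -> (7.425,-7.425) [heading=315, draw]
RT 90: heading 315 -> 225
FD 3.7: (7.425,-7.425) -> (4.808,-10.041) [heading=225, draw]
FD 2: (4.808,-10.041) -> (3.394,-11.455) [heading=225, draw]
PD: pen down
FD 10.9: (3.394,-11.455) -> (-4.313,-19.163) [heading=225, draw]
Final: pos=(-4.313,-19.163), heading=225, 4 segment(s) drawn

Start position: (0, 0)
Final position: (-4.313, -19.163)
Distance = 19.642; >= 1e-6 -> NOT closed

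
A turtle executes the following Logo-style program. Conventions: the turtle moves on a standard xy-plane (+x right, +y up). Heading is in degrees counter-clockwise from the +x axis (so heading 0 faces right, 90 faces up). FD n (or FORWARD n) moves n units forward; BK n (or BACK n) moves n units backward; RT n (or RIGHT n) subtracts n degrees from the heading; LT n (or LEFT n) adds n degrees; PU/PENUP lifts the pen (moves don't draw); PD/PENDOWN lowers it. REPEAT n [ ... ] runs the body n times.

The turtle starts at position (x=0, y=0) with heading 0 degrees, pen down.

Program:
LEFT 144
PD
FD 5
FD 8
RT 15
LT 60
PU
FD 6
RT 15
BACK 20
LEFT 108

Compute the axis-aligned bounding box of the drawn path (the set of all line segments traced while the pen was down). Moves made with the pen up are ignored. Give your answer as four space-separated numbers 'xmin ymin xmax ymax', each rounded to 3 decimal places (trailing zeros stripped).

Answer: -10.517 0 0 7.641

Derivation:
Executing turtle program step by step:
Start: pos=(0,0), heading=0, pen down
LT 144: heading 0 -> 144
PD: pen down
FD 5: (0,0) -> (-4.045,2.939) [heading=144, draw]
FD 8: (-4.045,2.939) -> (-10.517,7.641) [heading=144, draw]
RT 15: heading 144 -> 129
LT 60: heading 129 -> 189
PU: pen up
FD 6: (-10.517,7.641) -> (-16.443,6.703) [heading=189, move]
RT 15: heading 189 -> 174
BK 20: (-16.443,6.703) -> (3.447,4.612) [heading=174, move]
LT 108: heading 174 -> 282
Final: pos=(3.447,4.612), heading=282, 2 segment(s) drawn

Segment endpoints: x in {-10.517, -4.045, 0}, y in {0, 2.939, 7.641}
xmin=-10.517, ymin=0, xmax=0, ymax=7.641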